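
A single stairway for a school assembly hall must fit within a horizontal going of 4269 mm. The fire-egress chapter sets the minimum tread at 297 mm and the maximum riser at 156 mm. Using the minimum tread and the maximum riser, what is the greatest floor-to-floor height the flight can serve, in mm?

2340 mm

Treads that fit: ⌊4269 / 297⌋ = 14.
Risers = treads + 1 = 15.
Maximum height = 15 × 156 = 2340 mm.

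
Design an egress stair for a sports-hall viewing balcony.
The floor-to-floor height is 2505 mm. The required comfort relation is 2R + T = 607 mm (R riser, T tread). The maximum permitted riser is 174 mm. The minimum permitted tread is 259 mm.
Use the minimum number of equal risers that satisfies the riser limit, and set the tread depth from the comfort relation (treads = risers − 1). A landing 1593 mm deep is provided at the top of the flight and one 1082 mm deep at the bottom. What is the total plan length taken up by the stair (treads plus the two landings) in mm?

At most 174 each: 2505/174 = 14.40, giving 15 risers.
Each riser is 2505/15 = 167 mm (≤ 174 mm).
From 2R + T = 607: T = 607 − 334 = 273 mm.
Treads = 15 − 1 = 14; going = 14 × 273 = 3822 mm.
Add landings: 3822 + 1593 + 1082 = 6497 mm.

6497 mm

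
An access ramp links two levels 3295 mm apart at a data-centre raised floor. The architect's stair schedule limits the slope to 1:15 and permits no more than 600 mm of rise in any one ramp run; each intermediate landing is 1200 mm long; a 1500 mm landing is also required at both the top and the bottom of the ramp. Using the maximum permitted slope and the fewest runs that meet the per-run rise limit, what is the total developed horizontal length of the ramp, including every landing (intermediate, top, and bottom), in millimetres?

3295 / 600 = 5.49, so 6 ramp runs are needed. That means 5 intermediate landings.
Horizontal run for 3295 mm of rise at 1:15 is 3295 × 15 = 49425 mm.
5 intermediate landings contribute 5 × 1200 = 6000 mm.
Top and bottom landings: 2 × 1500 = 3000 mm.
Total = 49425 + 6000 + 3000 = 58425 mm.

58425 mm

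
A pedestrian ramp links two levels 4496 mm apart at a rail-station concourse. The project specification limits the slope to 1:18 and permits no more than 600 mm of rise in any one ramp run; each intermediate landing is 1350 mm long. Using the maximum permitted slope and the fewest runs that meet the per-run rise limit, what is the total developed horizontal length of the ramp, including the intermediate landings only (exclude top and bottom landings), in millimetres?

90378 mm

⌈4496/600⌉ = 8 ramp runs. That means 7 intermediate landings.
Horizontal run for 4496 mm of rise at 1:18 is 4496 × 18 = 80928 mm.
Intermediate landings: 7 × 1350 = 9450 mm.
Total developed length = 80928 + 9450 = 90378 mm.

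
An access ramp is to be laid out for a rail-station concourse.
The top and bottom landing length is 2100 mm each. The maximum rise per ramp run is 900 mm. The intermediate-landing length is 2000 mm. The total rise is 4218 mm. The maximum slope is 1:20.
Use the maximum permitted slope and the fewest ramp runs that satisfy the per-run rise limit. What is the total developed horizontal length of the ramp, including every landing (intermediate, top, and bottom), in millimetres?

⌈4218/900⌉ = 5 ramp runs. That means 4 intermediate landings.
Horizontal run for 4218 mm of rise at 1:20 is 4218 × 20 = 84360 mm.
4 intermediate landings contribute 4 × 2000 = 8000 mm.
Top and bottom landings: 2 × 2100 = 4200 mm.
Total = 84360 + 8000 + 4200 = 96560 mm.

96560 mm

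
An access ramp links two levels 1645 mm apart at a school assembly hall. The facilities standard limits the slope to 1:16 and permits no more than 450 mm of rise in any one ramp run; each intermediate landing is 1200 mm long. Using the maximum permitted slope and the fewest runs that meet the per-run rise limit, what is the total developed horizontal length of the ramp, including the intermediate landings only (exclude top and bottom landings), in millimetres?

29920 mm

⌈1645/450⌉ = 4 ramp runs. That means 3 intermediate landings.
Horizontal run for 1645 mm of rise at 1:16 is 1645 × 16 = 26320 mm.
3 intermediate landings contribute 3 × 1200 = 3600 mm.
Total developed length = 26320 + 3600 = 29920 mm.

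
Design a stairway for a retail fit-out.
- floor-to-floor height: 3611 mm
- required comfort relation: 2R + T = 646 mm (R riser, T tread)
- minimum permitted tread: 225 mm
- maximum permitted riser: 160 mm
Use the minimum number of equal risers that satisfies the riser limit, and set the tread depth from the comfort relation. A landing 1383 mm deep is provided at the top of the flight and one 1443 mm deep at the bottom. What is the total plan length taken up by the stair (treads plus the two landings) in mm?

3611 / 160 = 22.57, so 23 risers are needed.
Riser R = 3611 / 23 = 157 mm, within the 160 mm limit.
T = 646 − 2·157 = 332 mm, which satisfies the 225 mm minimum.
23 risers give 22 treads; going = 22 × 332 = 7304 mm.
Add landings: 7304 + 1383 + 1443 = 10130 mm.

10130 mm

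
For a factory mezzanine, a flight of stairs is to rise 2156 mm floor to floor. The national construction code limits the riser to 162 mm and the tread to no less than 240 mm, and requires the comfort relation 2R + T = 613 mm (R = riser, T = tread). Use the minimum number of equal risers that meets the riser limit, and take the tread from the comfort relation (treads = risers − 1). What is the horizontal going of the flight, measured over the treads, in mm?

3965 mm

2156 / 162 = 13.31, so 14 risers are needed.
Each riser is 2156/14 = 154 mm (≤ 162 mm).
From 2R + T = 613: T = 613 − 308 = 305 mm.
Going = (14 − 1) × 305 = 3965 mm.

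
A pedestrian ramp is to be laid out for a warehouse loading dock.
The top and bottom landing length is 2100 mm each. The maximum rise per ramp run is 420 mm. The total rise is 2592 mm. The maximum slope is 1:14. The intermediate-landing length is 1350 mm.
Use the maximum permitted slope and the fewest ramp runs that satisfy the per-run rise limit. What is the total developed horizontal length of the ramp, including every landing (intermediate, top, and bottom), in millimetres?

48588 mm

2592 / 420 = 6.171 → round up to 7 ramp runs. That means 6 intermediate landings.
Ramp run (horizontal) at 1:14: 2592 × 14 = 36288 mm.
6 intermediate landings contribute 6 × 1350 = 8100 mm.
Top and bottom landings: 2 × 2100 = 4200 mm.
Total = 36288 + 8100 + 4200 = 48588 mm.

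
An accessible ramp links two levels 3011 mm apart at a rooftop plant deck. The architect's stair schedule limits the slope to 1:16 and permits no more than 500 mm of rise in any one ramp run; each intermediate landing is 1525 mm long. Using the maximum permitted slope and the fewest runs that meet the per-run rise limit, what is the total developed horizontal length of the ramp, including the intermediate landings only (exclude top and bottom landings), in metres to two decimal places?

57.33 m

⌈3011/500⌉ = 7 ramp runs. That means 6 intermediate landings.
Ramp run (horizontal) at 1:16: 3011 × 16 = 48176 mm.
6 intermediate landings contribute 6 × 1525 = 9150 mm.
Total developed length = 48176 + 9150 = 57326 mm.
= 57.33 m.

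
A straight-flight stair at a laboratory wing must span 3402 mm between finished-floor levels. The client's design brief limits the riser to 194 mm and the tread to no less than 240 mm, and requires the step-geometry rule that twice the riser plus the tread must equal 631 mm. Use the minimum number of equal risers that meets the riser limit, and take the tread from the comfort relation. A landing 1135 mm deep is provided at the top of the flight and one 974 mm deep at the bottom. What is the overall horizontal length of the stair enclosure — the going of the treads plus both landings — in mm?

6410 mm

At most 194 each: 3402/194 = 17.54, giving 18 risers.
R = 3402 ÷ 18 = 189 mm.
From 2R + T = 631: T = 631 − 378 = 253 mm.
Treads = 18 − 1 = 17; going = 17 × 253 = 4301 mm.
Enclosure = 4301 + 1135 + 974 = 6410 mm.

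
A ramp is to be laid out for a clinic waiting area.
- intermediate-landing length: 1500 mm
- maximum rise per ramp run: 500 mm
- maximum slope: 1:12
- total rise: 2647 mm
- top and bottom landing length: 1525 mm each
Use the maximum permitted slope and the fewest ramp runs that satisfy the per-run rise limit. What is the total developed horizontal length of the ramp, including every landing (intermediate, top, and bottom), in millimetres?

42314 mm

2647 / 500 = 5.29, so 6 ramp runs are needed. That means 5 intermediate landings.
Horizontal run for 2647 mm of rise at 1:12 is 2647 × 12 = 31764 mm.
5 intermediate landings contribute 5 × 1500 = 7500 mm.
Top and bottom landings: 2 × 1525 = 3050 mm.
Total = 31764 + 7500 + 3050 = 42314 mm.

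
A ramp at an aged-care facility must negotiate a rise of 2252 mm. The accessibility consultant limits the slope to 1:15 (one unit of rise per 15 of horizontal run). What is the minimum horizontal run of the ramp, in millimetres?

33780 mm

At 1:15 the run is 15 × 2252 = 33780 mm.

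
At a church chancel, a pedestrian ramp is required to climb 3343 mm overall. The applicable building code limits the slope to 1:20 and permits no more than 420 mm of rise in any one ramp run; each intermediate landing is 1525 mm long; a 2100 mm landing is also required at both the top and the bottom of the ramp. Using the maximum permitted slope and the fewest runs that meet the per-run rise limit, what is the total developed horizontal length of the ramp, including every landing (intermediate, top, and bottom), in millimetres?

3343 / 420 = 7.960 → round up to 8 ramp runs. That means 7 intermediate landings.
Horizontal run for 3343 mm of rise at 1:20 is 3343 × 20 = 66860 mm.
7 intermediate landings contribute 7 × 1525 = 10675 mm.
Top and bottom landings: 2 × 2100 = 4200 mm.
Total = 66860 + 10675 + 4200 = 81735 mm.

81735 mm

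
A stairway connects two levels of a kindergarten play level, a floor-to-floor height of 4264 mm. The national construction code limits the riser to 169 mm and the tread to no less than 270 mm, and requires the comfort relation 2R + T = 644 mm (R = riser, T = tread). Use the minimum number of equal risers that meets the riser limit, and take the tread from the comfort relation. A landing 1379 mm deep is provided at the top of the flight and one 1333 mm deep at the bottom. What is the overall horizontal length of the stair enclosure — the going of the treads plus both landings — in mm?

10612 mm

4264 / 169 = 25.23, so 26 risers are needed.
Riser R = 4264 / 26 = 164 mm, within the 169 mm limit.
T = 644 − 2·164 = 316 mm, which satisfies the 270 mm minimum.
26 risers give 25 treads; going = 25 × 316 = 7900 mm.
Enclosure = 7900 + 1379 + 1333 = 10612 mm.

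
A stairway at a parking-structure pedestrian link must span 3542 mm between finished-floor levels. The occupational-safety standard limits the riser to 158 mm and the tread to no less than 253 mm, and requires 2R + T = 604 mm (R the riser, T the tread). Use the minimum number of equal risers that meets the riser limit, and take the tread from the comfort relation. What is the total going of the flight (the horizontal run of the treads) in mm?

3542 / 158 = 22.42, so 23 risers are needed.
R = 3542 ÷ 23 = 154 mm.
Tread T = 604 − 2 × 154 = 296 mm (≥ 253 mm).
23 risers give 22 treads; going = 22 × 296 = 6512 mm.

6512 mm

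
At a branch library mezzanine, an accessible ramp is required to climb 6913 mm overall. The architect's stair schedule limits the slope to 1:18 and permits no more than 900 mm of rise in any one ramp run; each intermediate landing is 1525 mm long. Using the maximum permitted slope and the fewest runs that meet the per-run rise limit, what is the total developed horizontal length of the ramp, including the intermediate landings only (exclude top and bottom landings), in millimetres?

⌈6913/900⌉ = 8 ramp runs. That means 7 intermediate landings.
Ramp run (horizontal) at 1:18: 6913 × 18 = 124434 mm.
7 intermediate landings contribute 7 × 1525 = 10675 mm.
Total developed length = 124434 + 10675 = 135109 mm.

135109 mm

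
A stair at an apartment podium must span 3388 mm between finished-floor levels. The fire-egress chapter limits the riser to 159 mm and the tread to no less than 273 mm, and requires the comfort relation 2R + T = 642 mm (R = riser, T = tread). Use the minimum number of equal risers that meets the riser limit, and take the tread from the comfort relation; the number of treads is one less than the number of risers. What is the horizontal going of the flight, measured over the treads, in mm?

7014 mm

3388 / 159 = 21.31, so 22 risers are needed.
Riser R = 3388 / 22 = 154 mm, within the 159 mm limit.
Tread T = 642 − 2 × 154 = 334 mm (≥ 273 mm).
Treads = 22 − 1 = 21; going = 21 × 334 = 7014 mm.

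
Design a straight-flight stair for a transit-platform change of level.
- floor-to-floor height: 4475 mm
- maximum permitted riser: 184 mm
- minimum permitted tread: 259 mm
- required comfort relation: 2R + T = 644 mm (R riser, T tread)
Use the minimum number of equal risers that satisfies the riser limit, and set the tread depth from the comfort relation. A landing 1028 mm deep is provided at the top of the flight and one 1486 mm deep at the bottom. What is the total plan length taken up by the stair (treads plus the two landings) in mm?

9378 mm

At most 184 each: 4475/184 = 24.32, giving 25 risers.
Each riser is 4475/25 = 179 mm (≤ 184 mm).
From 2R + T = 644: T = 644 − 358 = 286 mm.
Going = (25 − 1) × 286 = 6864 mm.
Add landings: 6864 + 1028 + 1486 = 9378 mm.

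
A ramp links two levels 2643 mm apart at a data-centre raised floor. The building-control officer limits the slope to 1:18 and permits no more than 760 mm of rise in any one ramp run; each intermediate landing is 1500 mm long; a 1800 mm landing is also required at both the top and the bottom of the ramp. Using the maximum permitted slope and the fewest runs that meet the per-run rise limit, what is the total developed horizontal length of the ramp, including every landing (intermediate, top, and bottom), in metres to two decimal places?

55.67 m

2643 / 760 = 3.478 → round up to 4 ramp runs. That means 3 intermediate landings.
Ramp run (horizontal) at 1:18: 2643 × 18 = 47574 mm.
3 intermediate landings contribute 3 × 1500 = 4500 mm.
Top and bottom landings: 2 × 1800 = 3600 mm.
Total = 47574 + 4500 + 3600 = 55674 mm.
= 55.67 m.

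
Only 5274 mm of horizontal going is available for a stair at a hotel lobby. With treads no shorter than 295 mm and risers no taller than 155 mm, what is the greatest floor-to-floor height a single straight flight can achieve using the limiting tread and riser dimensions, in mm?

Treads that fit: ⌊5274 / 295⌋ = 17.
Risers = treads + 1 = 18.
Maximum height = 18 × 155 = 2790 mm.

2790 mm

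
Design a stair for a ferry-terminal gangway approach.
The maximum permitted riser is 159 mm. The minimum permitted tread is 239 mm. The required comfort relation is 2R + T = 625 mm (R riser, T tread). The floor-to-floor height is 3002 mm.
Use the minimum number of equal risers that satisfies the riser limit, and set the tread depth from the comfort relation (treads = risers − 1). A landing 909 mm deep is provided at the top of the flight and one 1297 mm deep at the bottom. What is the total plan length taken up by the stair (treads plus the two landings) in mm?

⌈3002/159⌉ = 19 risers.
Each riser is 3002/19 = 158 mm (≤ 159 mm).
From 2R + T = 625: T = 625 − 316 = 309 mm.
Treads = 19 − 1 = 18; going = 18 × 309 = 5562 mm.
Enclosure = 5562 + 909 + 1297 = 7768 mm.

7768 mm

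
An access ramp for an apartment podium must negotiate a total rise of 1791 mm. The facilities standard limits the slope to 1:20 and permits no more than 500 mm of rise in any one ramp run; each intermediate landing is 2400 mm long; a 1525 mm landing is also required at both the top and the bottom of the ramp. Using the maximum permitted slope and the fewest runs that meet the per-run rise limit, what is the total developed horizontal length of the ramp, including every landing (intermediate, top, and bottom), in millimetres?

1791 / 500 = 3.58, so 4 ramp runs are needed. That means 3 intermediate landings.
Horizontal run for 1791 mm of rise at 1:20 is 1791 × 20 = 35820 mm.
3 intermediate landings contribute 3 × 2400 = 7200 mm.
Top and bottom landings: 2 × 1525 = 3050 mm.
Total = 35820 + 7200 + 3050 = 46070 mm.

46070 mm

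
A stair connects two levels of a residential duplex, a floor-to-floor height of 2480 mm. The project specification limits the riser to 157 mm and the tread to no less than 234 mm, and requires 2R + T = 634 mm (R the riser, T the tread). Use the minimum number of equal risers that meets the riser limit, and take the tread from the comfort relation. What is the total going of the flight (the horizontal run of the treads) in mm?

4860 mm

At most 157 each: 2480/157 = 15.80, giving 16 risers.
Riser R = 2480 / 16 = 155 mm, within the 157 mm limit.
T = 634 − 2·155 = 324 mm, which satisfies the 234 mm minimum.
Treads = 16 − 1 = 15; going = 15 × 324 = 4860 mm.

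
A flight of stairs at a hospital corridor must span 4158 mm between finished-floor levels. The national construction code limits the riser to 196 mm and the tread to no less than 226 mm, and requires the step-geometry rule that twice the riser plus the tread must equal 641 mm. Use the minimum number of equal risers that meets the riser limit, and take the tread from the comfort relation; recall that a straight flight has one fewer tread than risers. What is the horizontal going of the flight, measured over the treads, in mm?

4158 / 196 = 21.214 → round up to 22 risers.
Riser R = 4158 / 22 = 189 mm, within the 196 mm limit.
From 2R + T = 641: T = 641 − 378 = 263 mm.
Going = (22 − 1) × 263 = 5523 mm.

5523 mm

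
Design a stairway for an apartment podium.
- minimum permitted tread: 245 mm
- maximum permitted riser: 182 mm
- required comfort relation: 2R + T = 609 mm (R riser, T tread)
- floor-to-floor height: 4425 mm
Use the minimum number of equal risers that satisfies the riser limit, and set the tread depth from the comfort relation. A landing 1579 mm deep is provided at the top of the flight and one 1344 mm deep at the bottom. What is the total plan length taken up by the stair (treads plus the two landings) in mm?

9043 mm

4425 / 182 = 24.313 → round up to 25 risers.
Riser R = 4425 / 25 = 177 mm, within the 182 mm limit.
T = 609 − 2·177 = 255 mm, which satisfies the 245 mm minimum.
Going = (25 − 1) × 255 = 6120 mm.
Add landings: 6120 + 1579 + 1344 = 9043 mm.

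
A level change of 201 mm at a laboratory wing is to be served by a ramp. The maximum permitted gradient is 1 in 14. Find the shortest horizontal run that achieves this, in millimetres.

Run = rise × 14 = 201 × 14 = 2814 mm.

2814 mm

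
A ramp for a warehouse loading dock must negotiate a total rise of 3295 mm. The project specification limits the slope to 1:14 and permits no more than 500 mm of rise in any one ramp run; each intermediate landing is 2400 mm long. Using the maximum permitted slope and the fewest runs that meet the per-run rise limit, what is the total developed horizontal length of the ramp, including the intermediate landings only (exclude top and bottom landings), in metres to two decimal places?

60.53 m

3295 / 500 = 6.59, so 7 ramp runs are needed. That means 6 intermediate landings.
Ramp run (horizontal) at 1:14: 3295 × 14 = 46130 mm.
6 intermediate landings contribute 6 × 2400 = 14400 mm.
Total developed length = 46130 + 14400 = 60530 mm.
= 60.53 m.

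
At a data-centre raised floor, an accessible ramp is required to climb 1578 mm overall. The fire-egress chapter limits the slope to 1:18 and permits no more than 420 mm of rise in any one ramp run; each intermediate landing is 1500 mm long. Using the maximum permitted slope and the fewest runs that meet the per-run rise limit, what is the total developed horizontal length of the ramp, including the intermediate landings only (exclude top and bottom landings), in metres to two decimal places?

1578 / 420 = 3.757 → round up to 4 ramp runs. That means 3 intermediate landings.
Horizontal run for 1578 mm of rise at 1:18 is 1578 × 18 = 28404 mm.
3 intermediate landings contribute 3 × 1500 = 4500 mm.
Developed length = 28404 + 4500 = 32904 mm.
= 32.90 m.

32.90 m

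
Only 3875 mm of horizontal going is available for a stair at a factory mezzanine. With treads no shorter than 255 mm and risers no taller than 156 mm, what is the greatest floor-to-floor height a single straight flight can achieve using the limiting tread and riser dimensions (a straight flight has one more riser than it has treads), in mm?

2496 mm

3875 / 255 = 15.20, so 15 treads fit.
Risers = treads + 1 = 16.
Maximum height = 16 × 156 = 2496 mm.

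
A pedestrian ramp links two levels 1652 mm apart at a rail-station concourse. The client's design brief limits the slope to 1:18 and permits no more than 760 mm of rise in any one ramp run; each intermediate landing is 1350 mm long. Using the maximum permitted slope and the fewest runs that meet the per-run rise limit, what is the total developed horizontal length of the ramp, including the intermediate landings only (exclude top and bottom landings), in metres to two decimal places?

32.44 m

At most 760 each: 1652/760 = 2.17, giving 3 ramp runs. That means 2 intermediate landings.
Horizontal run for 1652 mm of rise at 1:18 is 1652 × 18 = 29736 mm.
Intermediate landings: 2 × 1350 = 2700 mm.
Total developed length = 29736 + 2700 = 32436 mm.
= 32.44 m.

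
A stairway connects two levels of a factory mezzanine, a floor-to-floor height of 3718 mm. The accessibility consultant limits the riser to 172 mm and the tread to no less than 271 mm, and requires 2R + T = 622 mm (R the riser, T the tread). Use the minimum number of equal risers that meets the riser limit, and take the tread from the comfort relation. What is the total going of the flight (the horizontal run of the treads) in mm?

5964 mm

3718 / 172 = 21.62, so 22 risers are needed.
R = 3718 ÷ 22 = 169 mm.
From 2R + T = 622: T = 622 − 338 = 284 mm.
Treads = 22 − 1 = 21; going = 21 × 284 = 5964 mm.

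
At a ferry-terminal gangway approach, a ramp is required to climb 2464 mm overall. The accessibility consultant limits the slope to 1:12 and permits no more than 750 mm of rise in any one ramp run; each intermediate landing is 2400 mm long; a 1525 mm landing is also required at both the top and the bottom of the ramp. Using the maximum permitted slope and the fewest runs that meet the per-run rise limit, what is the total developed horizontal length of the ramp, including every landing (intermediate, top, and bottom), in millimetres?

2464 / 750 = 3.285 → round up to 4 ramp runs. That means 3 intermediate landings.
Horizontal run for 2464 mm of rise at 1:12 is 2464 × 12 = 29568 mm.
3 intermediate landings contribute 3 × 2400 = 7200 mm.
Top and bottom landings: 2 × 1525 = 3050 mm.
Total = 29568 + 7200 + 3050 = 39818 mm.

39818 mm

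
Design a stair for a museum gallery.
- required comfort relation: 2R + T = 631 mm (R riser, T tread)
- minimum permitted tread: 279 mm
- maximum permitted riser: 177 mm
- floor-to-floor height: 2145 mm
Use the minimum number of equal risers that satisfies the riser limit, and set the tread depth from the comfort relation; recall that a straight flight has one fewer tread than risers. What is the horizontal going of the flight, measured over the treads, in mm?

3612 mm

At most 177 each: 2145/177 = 12.12, giving 13 risers.
R = 2145 ÷ 13 = 165 mm.
From 2R + T = 631: T = 631 − 330 = 301 mm.
Treads = 13 − 1 = 12; going = 12 × 301 = 3612 mm.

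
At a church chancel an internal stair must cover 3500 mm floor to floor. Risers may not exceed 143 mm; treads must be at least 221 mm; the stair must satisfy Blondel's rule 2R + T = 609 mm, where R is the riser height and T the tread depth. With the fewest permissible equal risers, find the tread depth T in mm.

329 mm

3500 / 143 = 24.476 → round up to 25 risers.
Riser R = 3500 / 25 = 140 mm, within the 143 mm limit.
Tread T = 609 − 2 × 140 = 329 mm (≥ 221 mm).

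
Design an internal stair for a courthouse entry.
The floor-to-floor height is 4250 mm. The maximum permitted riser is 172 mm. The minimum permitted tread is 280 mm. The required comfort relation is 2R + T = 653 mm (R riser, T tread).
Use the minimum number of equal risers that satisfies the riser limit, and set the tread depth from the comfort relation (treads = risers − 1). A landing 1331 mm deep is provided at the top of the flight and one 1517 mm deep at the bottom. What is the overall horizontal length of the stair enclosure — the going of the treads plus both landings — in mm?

4250 / 172 = 24.71, so 25 risers are needed.
Each riser is 4250/25 = 170 mm (≤ 172 mm).
From 2R + T = 653: T = 653 − 340 = 313 mm.
Treads = 25 − 1 = 24; going = 24 × 313 = 7512 mm.
Enclosure = 7512 + 1331 + 1517 = 10360 mm.

10360 mm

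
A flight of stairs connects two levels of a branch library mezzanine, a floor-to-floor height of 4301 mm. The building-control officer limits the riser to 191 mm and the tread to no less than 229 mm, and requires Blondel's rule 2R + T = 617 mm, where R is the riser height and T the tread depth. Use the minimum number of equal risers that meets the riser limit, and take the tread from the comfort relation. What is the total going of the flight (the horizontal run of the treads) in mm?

⌈4301/191⌉ = 23 risers.
Riser R = 4301 / 23 = 187 mm, within the 191 mm limit.
Tread T = 617 − 2 × 187 = 243 mm (≥ 229 mm).
Treads = 23 − 1 = 22; going = 22 × 243 = 5346 mm.

5346 mm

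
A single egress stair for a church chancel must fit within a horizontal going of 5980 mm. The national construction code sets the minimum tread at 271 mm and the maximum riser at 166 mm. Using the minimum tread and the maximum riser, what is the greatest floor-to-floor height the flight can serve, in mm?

3818 mm

5980 / 271 = 22.07, so 22 treads fit.
Risers = treads + 1 = 23.
Maximum height = 23 × 166 = 3818 mm.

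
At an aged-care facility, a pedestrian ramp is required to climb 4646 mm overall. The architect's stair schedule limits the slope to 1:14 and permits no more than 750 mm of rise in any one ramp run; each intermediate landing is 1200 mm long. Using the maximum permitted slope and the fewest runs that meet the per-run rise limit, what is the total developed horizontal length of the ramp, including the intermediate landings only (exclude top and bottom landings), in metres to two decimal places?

⌈4646/750⌉ = 7 ramp runs. That means 6 intermediate landings.
Horizontal run for 4646 mm of rise at 1:14 is 4646 × 14 = 65044 mm.
6 intermediate landings contribute 6 × 1200 = 7200 mm.
Total developed length = 65044 + 7200 = 72244 mm.
= 72.24 m.

72.24 m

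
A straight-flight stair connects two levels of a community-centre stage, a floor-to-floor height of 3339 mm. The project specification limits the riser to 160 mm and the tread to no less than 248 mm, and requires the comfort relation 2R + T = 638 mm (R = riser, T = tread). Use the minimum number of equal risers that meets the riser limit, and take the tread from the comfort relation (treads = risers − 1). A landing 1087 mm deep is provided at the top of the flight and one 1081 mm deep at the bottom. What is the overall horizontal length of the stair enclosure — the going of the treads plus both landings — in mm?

At most 160 each: 3339/160 = 20.87, giving 21 risers.
Each riser is 3339/21 = 159 mm (≤ 160 mm).
Tread T = 638 − 2 × 159 = 320 mm (≥ 248 mm).
Treads = 21 − 1 = 20; going = 20 × 320 = 6400 mm.
Enclosure = 6400 + 1087 + 1081 = 8568 mm.

8568 mm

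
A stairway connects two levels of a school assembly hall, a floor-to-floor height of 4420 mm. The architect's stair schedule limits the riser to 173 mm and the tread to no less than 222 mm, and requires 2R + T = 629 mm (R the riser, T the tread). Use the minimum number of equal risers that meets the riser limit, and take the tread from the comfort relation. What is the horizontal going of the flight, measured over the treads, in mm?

4420 / 173 = 25.549 → round up to 26 risers.
R = 4420 ÷ 26 = 170 mm.
From 2R + T = 629: T = 629 − 340 = 289 mm.
Treads = 26 − 1 = 25; going = 25 × 289 = 7225 mm.

7225 mm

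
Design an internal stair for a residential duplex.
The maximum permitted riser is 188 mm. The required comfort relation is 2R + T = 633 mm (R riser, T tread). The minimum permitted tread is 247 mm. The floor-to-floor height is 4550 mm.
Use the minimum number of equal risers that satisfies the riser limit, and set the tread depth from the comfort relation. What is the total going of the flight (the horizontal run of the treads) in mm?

⌈4550/188⌉ = 25 risers.
Riser R = 4550 / 25 = 182 mm, within the 188 mm limit.
From 2R + T = 633: T = 633 − 364 = 269 mm.
25 risers give 24 treads; going = 24 × 269 = 6456 mm.

6456 mm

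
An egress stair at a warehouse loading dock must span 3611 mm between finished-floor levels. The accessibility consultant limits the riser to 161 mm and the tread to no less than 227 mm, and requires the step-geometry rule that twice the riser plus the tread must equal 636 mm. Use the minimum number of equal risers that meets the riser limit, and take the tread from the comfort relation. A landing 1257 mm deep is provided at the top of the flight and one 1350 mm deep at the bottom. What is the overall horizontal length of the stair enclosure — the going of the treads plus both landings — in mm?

9691 mm

At most 161 each: 3611/161 = 22.43, giving 23 risers.
Each riser is 3611/23 = 157 mm (≤ 161 mm).
Tread T = 636 − 2 × 157 = 322 mm (≥ 227 mm).
Going = (23 − 1) × 322 = 7084 mm.
Add landings: 7084 + 1257 + 1350 = 9691 mm.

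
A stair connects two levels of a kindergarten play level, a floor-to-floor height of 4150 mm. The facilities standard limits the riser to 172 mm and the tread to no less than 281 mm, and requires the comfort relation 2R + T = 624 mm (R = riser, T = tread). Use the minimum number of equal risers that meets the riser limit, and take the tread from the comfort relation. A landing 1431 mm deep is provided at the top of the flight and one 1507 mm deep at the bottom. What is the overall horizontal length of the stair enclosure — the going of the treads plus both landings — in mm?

4150 / 172 = 24.13, so 25 risers are needed.
Riser R = 4150 / 25 = 166 mm, within the 172 mm limit.
Tread T = 624 − 2 × 166 = 292 mm (≥ 281 mm).
Going = (25 − 1) × 292 = 7008 mm.
Enclosure = 7008 + 1431 + 1507 = 9946 mm.

9946 mm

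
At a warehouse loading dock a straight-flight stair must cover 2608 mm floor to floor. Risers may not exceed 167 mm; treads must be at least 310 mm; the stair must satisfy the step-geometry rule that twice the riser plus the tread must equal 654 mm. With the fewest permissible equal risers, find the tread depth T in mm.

⌈2608/167⌉ = 16 risers.
R = 2608 ÷ 16 = 163 mm.
From 2R + T = 654: T = 654 − 326 = 328 mm.

328 mm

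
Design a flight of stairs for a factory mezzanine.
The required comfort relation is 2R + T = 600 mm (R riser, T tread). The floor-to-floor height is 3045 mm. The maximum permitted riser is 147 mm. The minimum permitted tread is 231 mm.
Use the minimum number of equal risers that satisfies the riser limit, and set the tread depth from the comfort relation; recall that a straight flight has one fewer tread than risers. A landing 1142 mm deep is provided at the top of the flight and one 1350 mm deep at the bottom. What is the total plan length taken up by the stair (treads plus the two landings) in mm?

8692 mm

3045 / 147 = 20.714 → round up to 21 risers.
Riser R = 3045 / 21 = 145 mm, within the 147 mm limit.
T = 600 − 2·145 = 310 mm, which satisfies the 231 mm minimum.
Treads = 21 − 1 = 20; going = 20 × 310 = 6200 mm.
Add landings: 6200 + 1142 + 1350 = 8692 mm.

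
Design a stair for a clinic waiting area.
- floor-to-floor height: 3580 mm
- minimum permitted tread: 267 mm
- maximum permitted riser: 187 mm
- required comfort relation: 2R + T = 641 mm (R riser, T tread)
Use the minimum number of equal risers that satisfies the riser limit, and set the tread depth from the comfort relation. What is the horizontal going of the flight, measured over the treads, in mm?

⌈3580/187⌉ = 20 risers.
Riser R = 3580 / 20 = 179 mm, within the 187 mm limit.
Tread T = 641 − 2 × 179 = 283 mm (≥ 267 mm).
20 risers give 19 treads; going = 19 × 283 = 5377 mm.

5377 mm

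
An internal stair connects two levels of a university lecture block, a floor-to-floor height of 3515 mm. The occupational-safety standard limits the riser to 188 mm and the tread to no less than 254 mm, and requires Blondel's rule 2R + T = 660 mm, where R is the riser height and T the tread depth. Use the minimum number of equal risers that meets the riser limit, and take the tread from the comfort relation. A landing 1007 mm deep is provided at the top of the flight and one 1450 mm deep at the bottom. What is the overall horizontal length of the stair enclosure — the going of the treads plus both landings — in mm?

3515 / 188 = 18.70, so 19 risers are needed.
R = 3515 ÷ 19 = 185 mm.
Tread T = 660 − 2 × 185 = 290 mm (≥ 254 mm).
19 risers give 18 treads; going = 18 × 290 = 5220 mm.
Enclosure = 5220 + 1007 + 1450 = 7677 mm.

7677 mm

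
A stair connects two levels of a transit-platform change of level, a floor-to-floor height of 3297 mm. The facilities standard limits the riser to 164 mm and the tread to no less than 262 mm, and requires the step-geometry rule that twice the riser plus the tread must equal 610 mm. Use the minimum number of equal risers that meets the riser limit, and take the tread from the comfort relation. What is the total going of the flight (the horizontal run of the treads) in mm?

5920 mm

3297 / 164 = 20.10, so 21 risers are needed.
Each riser is 3297/21 = 157 mm (≤ 164 mm).
From 2R + T = 610: T = 610 − 314 = 296 mm.
Going = (21 − 1) × 296 = 5920 mm.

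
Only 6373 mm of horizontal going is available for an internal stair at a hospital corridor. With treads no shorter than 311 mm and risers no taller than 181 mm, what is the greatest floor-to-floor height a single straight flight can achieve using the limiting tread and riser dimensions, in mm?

3801 mm

Treads that fit: ⌊6373 / 311⌋ = 20.
Risers = treads + 1 = 21.
Maximum height = 21 × 181 = 3801 mm.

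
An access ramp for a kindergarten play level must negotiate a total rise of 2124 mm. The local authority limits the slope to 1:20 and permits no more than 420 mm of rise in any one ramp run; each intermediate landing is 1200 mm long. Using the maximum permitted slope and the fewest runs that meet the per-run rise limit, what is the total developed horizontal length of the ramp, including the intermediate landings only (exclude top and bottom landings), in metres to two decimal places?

⌈2124/420⌉ = 6 ramp runs. That means 5 intermediate landings.
Ramp run (horizontal) at 1:20: 2124 × 20 = 42480 mm.
5 intermediate landings contribute 5 × 1200 = 6000 mm.
Total developed length = 42480 + 6000 = 48480 mm.
= 48.48 m.

48.48 m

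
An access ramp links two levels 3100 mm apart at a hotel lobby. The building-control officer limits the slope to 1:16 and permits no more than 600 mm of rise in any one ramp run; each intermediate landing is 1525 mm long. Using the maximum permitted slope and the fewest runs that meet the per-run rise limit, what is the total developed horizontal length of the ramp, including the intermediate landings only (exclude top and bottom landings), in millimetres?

3100 / 600 = 5.17, so 6 ramp runs are needed. That means 5 intermediate landings.
Ramp run (horizontal) at 1:16: 3100 × 16 = 49600 mm.
5 intermediate landings contribute 5 × 1525 = 7625 mm.
Total developed length = 49600 + 7625 = 57225 mm.

57225 mm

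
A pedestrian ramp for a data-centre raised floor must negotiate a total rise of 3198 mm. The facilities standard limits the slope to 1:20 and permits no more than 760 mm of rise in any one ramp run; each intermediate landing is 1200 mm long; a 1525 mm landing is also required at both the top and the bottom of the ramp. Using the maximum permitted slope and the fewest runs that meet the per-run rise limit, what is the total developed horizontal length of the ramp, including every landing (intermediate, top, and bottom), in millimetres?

71810 mm

3198 / 760 = 4.21, so 5 ramp runs are needed. That means 4 intermediate landings.
Horizontal run for 3198 mm of rise at 1:20 is 3198 × 20 = 63960 mm.
Intermediate landings: 4 × 1200 = 4800 mm.
Top and bottom landings: 2 × 1525 = 3050 mm.
Total = 63960 + 4800 + 3050 = 71810 mm.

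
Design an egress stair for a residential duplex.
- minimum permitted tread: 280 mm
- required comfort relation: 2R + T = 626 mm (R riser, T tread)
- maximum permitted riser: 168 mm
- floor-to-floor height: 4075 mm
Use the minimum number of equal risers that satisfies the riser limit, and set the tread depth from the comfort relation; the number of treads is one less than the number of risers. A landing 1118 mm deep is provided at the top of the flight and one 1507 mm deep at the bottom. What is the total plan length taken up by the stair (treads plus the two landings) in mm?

4075 / 168 = 24.26, so 25 risers are needed.
R = 4075 ÷ 25 = 163 mm.
From 2R + T = 626: T = 626 − 326 = 300 mm.
Going = (25 − 1) × 300 = 7200 mm.
Add landings: 7200 + 1118 + 1507 = 9825 mm.

9825 mm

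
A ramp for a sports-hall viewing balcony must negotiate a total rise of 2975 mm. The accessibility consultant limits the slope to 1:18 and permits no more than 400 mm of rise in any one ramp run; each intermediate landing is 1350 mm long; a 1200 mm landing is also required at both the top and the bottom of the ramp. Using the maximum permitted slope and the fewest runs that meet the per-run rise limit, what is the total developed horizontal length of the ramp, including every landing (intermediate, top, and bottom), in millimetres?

65400 mm

2975 / 400 = 7.438 → round up to 8 ramp runs. That means 7 intermediate landings.
Horizontal run for 2975 mm of rise at 1:18 is 2975 × 18 = 53550 mm.
7 intermediate landings contribute 7 × 1350 = 9450 mm.
Top and bottom landings: 2 × 1200 = 2400 mm.
Total = 53550 + 9450 + 2400 = 65400 mm.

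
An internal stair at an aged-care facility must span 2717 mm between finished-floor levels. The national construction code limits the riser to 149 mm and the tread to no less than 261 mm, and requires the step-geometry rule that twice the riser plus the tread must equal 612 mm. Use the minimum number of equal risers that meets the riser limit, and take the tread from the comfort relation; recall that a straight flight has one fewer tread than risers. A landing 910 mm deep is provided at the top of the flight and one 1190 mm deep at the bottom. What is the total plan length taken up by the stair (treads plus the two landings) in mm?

7968 mm

2717 / 149 = 18.23, so 19 risers are needed.
R = 2717 ÷ 19 = 143 mm.
T = 612 − 2·143 = 326 mm, which satisfies the 261 mm minimum.
Going = (19 − 1) × 326 = 5868 mm.
Add landings: 5868 + 910 + 1190 = 7968 mm.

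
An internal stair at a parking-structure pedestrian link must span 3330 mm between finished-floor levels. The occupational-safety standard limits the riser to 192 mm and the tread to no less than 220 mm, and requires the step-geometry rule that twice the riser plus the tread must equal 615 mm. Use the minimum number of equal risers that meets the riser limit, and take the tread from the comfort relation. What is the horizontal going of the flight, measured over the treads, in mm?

4165 mm

3330 / 192 = 17.344 → round up to 18 risers.
R = 3330 ÷ 18 = 185 mm.
Tread T = 615 − 2 × 185 = 245 mm (≥ 220 mm).
18 risers give 17 treads; going = 17 × 245 = 4165 mm.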